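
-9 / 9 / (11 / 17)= -17 / 11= -1.55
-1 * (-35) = 35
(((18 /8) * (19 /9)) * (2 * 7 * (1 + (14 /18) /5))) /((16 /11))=19019 /360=52.83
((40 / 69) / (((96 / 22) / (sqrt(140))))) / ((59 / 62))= 3410*sqrt(35) / 12213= 1.65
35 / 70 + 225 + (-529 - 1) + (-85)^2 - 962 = 11917 / 2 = 5958.50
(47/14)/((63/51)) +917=270397/294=919.72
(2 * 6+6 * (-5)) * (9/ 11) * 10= -1620/ 11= -147.27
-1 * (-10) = 10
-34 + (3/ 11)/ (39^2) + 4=-167309/ 5577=-30.00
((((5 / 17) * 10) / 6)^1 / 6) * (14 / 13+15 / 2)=5575 / 7956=0.70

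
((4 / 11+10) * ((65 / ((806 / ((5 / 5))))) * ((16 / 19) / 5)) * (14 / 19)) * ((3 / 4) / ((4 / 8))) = 1008 / 6479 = 0.16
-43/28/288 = -0.01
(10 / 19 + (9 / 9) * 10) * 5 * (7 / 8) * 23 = 20125 / 19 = 1059.21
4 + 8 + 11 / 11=13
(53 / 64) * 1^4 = 53 / 64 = 0.83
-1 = -1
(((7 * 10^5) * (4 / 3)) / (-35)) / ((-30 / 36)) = 32000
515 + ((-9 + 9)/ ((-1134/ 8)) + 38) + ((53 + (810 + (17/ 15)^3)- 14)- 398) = 3393413/ 3375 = 1005.46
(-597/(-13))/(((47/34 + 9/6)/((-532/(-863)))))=771324/78533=9.82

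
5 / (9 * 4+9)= 1 / 9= 0.11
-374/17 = -22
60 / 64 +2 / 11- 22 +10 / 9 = -31315 / 1584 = -19.77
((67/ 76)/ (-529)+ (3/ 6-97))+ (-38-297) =-17348093/ 40204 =-431.50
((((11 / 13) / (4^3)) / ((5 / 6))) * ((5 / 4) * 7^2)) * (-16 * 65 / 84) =-385 / 32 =-12.03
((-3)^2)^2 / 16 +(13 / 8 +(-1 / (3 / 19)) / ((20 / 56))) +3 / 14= -18197 / 1680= -10.83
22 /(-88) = -0.25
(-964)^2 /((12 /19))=4414156 /3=1471385.33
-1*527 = -527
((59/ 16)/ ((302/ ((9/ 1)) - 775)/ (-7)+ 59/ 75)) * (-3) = -278775/ 2689024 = -0.10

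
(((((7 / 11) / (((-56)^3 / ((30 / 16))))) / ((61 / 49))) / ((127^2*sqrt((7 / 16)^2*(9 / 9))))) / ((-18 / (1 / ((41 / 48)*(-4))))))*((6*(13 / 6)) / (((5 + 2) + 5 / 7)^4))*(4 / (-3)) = 22295 / 362209712145836544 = 0.00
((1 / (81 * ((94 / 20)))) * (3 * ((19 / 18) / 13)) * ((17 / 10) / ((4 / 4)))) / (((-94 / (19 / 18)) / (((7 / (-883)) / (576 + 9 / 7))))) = 300713 / 1792781624800296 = 0.00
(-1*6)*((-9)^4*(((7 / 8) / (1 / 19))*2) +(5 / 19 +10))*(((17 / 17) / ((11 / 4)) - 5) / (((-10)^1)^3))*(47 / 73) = -119229850557 / 30514000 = -3907.38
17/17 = 1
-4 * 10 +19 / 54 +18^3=312787 / 54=5792.35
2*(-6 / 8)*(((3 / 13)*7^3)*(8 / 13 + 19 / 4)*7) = -6028911 / 1352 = -4459.25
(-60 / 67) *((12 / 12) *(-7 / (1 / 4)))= 1680 / 67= 25.07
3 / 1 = 3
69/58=1.19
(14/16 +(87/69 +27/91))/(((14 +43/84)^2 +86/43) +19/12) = 5132106/451862255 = 0.01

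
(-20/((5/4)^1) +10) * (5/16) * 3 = -45/8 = -5.62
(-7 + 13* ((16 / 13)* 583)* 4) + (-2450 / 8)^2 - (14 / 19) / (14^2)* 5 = 278968125 / 2128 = 131094.04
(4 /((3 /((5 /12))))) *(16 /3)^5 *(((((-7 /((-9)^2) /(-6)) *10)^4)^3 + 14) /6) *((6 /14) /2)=111125877949615509098271998970429440 /92709463147897837085761925410587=1198.65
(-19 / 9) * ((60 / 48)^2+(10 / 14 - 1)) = -2717 / 1008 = -2.70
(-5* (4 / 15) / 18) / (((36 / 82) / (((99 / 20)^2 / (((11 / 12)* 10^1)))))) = -451 / 1000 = -0.45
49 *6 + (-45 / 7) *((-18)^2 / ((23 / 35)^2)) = -2395974 / 529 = -4529.25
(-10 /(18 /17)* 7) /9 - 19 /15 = -3488 /405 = -8.61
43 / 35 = 1.23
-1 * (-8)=8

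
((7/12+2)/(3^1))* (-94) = -1457/18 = -80.94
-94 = -94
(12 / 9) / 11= 4 / 33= 0.12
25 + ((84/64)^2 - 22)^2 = 28584881/65536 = 436.17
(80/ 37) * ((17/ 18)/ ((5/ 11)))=1496/ 333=4.49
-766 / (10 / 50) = -3830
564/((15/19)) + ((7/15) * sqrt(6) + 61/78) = 7 * sqrt(6)/15 + 278921/390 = 716.33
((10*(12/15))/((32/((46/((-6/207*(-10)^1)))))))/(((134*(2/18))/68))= 242811/1340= 181.20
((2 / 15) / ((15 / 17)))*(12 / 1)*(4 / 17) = 32 / 75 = 0.43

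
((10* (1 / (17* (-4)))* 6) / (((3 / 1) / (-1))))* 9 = 45 / 17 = 2.65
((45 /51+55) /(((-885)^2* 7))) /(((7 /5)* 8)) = 95 /104388228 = 0.00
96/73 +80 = 81.32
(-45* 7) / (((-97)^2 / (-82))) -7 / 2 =-14203 / 18818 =-0.75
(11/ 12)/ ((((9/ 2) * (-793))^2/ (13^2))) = 11/ 904203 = 0.00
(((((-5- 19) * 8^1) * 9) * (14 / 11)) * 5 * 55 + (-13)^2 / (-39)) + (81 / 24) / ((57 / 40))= -34473712 / 57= -604801.96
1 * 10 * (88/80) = 11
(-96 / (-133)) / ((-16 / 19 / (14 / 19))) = -12 / 19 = -0.63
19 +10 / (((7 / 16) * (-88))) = 1443 / 77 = 18.74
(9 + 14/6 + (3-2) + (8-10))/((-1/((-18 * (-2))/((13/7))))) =-200.31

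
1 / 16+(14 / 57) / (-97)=5305 / 88464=0.06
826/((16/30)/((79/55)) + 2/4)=948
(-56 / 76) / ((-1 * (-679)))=-0.00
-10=-10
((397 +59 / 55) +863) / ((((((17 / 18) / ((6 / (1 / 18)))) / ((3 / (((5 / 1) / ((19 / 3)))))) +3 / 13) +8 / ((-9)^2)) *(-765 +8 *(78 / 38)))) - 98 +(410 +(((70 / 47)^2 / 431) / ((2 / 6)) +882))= 109120032103747026 / 91779354031915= 1188.94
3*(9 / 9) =3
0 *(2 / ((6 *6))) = 0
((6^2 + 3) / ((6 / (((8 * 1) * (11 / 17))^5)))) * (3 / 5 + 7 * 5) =6105858277376 / 7099285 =860066.65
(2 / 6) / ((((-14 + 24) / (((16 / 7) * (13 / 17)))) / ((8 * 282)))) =78208 / 595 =131.44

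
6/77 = 0.08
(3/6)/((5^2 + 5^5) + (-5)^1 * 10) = 0.00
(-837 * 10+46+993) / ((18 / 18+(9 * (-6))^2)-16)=-7331 / 2901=-2.53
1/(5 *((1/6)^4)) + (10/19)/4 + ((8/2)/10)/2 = 259.53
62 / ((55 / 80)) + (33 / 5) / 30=49721 / 550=90.40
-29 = -29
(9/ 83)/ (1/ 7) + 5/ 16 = 1423/ 1328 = 1.07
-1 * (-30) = 30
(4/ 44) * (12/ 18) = 0.06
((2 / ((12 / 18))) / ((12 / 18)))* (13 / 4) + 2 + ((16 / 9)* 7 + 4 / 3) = 2189 / 72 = 30.40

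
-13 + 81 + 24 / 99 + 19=2879 / 33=87.24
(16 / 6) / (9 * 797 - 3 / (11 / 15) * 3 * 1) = 11 / 29538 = 0.00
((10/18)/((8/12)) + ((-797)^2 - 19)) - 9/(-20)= 38111477/60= 635191.28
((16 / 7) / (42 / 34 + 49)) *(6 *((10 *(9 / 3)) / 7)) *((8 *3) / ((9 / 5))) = 326400 / 20923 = 15.60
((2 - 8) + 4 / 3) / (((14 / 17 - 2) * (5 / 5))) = 119 / 30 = 3.97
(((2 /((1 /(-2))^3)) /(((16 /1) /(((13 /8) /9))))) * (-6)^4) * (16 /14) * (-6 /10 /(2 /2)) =5616 /35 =160.46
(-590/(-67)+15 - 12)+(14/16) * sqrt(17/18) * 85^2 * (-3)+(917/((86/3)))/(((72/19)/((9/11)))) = 9488311/507056 - 50575 * sqrt(34)/16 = -18412.56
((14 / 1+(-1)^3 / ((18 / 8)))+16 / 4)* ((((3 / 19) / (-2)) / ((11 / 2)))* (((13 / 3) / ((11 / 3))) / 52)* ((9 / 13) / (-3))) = 79 / 59774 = 0.00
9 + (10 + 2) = 21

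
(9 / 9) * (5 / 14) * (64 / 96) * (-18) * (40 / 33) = -400 / 77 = -5.19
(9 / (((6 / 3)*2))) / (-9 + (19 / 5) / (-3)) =-135 / 616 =-0.22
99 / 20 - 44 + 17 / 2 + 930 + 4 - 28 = 17509 / 20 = 875.45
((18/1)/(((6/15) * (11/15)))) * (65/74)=43875/814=53.90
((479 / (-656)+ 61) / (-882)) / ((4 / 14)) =-4393 / 18368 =-0.24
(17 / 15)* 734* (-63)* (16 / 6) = -698768 / 5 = -139753.60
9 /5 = 1.80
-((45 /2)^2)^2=-4100625 /16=-256289.06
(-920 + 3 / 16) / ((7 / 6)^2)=-132453 / 196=-675.78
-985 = -985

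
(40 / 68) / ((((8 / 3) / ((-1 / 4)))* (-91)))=15 / 24752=0.00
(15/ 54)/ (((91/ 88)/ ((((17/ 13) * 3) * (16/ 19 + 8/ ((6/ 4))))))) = 1316480/ 202293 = 6.51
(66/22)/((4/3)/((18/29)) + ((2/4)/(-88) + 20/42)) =99792/87107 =1.15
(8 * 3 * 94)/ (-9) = -752/ 3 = -250.67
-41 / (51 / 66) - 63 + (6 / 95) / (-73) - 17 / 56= -768244207 / 6602120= -116.36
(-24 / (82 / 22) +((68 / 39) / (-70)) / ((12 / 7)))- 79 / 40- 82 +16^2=31769849 / 191880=165.57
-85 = -85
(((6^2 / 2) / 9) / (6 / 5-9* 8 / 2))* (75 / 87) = -125 / 2523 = -0.05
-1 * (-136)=136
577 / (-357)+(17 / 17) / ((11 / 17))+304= 1193530 / 3927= 303.93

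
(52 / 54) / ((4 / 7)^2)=637 / 216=2.95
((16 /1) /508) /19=4 /2413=0.00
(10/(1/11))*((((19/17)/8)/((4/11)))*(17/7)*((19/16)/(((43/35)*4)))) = 24.80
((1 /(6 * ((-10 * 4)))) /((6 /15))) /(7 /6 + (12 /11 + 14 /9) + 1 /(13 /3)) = -0.00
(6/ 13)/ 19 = 6/ 247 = 0.02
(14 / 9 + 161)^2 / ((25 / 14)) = 29965166 / 2025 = 14797.61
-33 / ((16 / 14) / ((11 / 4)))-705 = -784.41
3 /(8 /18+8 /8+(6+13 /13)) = 27 /76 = 0.36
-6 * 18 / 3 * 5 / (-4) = 45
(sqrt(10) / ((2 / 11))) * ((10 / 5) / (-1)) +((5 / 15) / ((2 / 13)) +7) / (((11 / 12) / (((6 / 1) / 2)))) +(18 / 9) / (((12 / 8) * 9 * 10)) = 4052 / 135 - 11 * sqrt(10) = -4.77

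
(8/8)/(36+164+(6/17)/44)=374/74803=0.00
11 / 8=1.38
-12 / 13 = -0.92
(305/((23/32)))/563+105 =1369405/12949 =105.75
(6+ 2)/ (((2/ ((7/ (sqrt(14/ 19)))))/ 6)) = 12 * sqrt(266) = 195.71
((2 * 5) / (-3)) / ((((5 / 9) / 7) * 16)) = -21 / 8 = -2.62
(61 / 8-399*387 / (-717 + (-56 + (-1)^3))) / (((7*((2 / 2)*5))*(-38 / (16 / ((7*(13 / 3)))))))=-4971 / 60515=-0.08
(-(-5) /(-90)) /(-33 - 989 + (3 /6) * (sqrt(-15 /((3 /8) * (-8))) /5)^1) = sqrt(5) /188007111 + 10220 /188007111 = 0.00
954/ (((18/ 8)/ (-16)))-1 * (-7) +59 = -6718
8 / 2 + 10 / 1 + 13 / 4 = 69 / 4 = 17.25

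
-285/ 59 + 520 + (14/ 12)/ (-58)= 10577047/ 20532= 515.15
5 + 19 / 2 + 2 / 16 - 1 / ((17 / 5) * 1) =1949 / 136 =14.33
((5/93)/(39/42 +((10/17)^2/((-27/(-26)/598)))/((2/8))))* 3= 546210/2702277409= 0.00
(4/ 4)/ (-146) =-1/ 146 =-0.01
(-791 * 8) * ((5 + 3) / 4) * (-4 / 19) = 2664.42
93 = 93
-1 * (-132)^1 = 132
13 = 13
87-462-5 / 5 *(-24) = -351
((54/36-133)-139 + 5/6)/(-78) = 809/234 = 3.46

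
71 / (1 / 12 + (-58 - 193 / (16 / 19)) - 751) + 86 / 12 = 2122199 / 298974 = 7.10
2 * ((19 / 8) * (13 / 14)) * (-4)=-247 / 14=-17.64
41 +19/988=2133/52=41.02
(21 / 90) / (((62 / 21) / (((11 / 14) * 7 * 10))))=539 / 124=4.35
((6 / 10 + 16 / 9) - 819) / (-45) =36748 / 2025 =18.15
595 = 595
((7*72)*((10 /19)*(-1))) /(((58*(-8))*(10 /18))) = 567 /551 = 1.03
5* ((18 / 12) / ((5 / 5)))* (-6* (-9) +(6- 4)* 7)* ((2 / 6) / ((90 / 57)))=323 / 3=107.67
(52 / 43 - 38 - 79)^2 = 24790441 / 1849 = 13407.49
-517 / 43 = -12.02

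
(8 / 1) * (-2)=-16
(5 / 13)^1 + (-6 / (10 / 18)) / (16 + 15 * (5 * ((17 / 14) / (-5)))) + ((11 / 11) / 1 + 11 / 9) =135727 / 18135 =7.48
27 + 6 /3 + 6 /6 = 30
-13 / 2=-6.50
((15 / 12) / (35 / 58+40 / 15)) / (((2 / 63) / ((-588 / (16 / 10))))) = -20142675 / 4552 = -4425.02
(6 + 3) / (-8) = -9 / 8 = -1.12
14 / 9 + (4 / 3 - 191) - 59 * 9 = -6472 / 9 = -719.11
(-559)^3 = -174676879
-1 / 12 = -0.08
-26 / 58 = -13 / 29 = -0.45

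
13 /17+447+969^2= 15969949 /17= 939408.76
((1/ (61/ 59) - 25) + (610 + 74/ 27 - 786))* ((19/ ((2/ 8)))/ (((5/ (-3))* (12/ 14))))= 17286808/ 1647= 10495.94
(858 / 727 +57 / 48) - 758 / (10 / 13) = -57173159 / 58160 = -983.03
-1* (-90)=90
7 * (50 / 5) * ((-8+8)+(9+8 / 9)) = 6230 / 9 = 692.22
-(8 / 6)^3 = -64 / 27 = -2.37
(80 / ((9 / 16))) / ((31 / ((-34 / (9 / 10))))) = -435200 / 2511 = -173.32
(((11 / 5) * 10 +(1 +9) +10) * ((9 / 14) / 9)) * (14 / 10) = 21 / 5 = 4.20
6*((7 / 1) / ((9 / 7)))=32.67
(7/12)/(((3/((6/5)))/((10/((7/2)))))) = 2/3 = 0.67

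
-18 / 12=-3 / 2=-1.50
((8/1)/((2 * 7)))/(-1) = -4/7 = -0.57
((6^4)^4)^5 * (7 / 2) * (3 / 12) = 156353671465264922715003417628258073449750051376401525248098304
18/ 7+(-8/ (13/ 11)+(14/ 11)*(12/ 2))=3442/ 1001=3.44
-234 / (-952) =117 / 476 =0.25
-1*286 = -286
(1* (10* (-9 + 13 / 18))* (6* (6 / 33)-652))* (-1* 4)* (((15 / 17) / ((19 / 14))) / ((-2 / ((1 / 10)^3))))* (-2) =-1493576 / 10659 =-140.12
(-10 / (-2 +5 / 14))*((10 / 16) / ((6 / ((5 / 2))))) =875 / 552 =1.59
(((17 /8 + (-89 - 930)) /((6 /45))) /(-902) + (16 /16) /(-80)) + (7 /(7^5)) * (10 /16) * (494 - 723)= 1452416523 /173256160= 8.38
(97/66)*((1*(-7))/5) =-679/330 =-2.06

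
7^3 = 343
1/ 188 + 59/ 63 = 11155/ 11844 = 0.94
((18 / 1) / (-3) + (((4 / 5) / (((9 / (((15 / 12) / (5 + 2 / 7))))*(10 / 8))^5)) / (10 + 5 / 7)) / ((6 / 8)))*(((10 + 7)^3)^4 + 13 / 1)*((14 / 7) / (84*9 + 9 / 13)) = -418683016846759678014135714509384 / 45314413294810996125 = -9239510928296.70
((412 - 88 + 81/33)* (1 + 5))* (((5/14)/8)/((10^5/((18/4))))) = 0.00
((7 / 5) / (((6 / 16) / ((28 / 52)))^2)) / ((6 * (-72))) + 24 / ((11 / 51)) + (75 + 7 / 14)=843691331 / 4517370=186.77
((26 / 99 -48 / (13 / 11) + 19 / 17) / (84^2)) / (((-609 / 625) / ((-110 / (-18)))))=2682578125 / 76922458704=0.03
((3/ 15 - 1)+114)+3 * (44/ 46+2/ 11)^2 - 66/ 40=147780719/ 1280180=115.44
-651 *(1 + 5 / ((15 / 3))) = -1302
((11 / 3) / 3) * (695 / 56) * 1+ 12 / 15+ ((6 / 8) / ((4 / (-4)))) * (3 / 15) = 39863 / 2520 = 15.82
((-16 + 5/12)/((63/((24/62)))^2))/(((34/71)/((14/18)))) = -1562/1634661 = -0.00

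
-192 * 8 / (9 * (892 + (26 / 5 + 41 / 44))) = -112640 / 592767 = -0.19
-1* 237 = -237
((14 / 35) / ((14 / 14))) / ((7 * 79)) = 2 / 2765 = 0.00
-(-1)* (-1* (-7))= 7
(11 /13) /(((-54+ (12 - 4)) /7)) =-77 /598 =-0.13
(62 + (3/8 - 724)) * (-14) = 37051/4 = 9262.75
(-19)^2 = 361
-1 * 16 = -16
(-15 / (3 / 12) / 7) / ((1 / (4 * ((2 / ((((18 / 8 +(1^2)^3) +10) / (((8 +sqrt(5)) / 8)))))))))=-1920 / 371 - 240 * sqrt(5) / 371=-6.62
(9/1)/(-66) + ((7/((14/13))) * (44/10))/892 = -5117/49060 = -0.10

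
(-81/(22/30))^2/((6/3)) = 1476225/242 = 6100.10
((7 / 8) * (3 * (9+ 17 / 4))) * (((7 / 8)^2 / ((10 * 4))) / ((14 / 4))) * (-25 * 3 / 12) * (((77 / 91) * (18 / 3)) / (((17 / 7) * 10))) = -1799721 / 7241728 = -0.25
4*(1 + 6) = 28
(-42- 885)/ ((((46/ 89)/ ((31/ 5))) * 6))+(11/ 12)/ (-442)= -1130457371/ 609960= -1853.33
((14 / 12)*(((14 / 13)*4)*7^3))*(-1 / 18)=-33614 / 351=-95.77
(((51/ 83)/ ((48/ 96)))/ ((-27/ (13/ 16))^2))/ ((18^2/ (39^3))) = 6311981/ 30979584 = 0.20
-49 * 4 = -196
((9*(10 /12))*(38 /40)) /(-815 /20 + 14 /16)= -57 /319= -0.18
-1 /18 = -0.06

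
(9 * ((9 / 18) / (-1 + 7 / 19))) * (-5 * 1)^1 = 285 / 8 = 35.62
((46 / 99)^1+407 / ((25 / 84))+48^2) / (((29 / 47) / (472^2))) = 95160762901376 / 71775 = 1325820451.43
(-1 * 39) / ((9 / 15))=-65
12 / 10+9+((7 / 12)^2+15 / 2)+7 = 18029 / 720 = 25.04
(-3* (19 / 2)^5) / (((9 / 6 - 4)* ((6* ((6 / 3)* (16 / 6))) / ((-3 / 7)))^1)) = -22284891 / 17920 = -1243.58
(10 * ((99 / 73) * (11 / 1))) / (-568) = -5445 / 20732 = -0.26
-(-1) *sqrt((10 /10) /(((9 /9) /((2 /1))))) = sqrt(2) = 1.41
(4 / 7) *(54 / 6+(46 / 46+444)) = 1816 / 7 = 259.43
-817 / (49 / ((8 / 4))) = -1634 / 49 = -33.35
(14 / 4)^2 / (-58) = -49 / 232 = -0.21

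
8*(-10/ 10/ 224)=-0.04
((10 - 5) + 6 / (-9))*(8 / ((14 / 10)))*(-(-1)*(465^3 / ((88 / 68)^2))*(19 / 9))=2658213691250 / 847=3138386884.59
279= 279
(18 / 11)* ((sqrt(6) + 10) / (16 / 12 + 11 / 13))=702* sqrt(6) / 935 + 1404 / 187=9.35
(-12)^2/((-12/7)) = -84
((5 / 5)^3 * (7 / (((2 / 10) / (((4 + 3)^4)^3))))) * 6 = 2906670312210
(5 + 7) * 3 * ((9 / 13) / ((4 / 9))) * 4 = 2916 / 13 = 224.31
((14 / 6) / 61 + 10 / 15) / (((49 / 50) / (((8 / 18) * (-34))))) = -292400 / 26901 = -10.87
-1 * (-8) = 8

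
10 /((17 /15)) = 8.82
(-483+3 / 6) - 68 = -1101 / 2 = -550.50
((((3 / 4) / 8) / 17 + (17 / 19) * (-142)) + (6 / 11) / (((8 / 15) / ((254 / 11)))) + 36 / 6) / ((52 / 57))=-365559549 / 3422848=-106.80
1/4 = 0.25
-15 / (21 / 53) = -265 / 7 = -37.86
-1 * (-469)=469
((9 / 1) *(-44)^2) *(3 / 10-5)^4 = 5313972609 / 625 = 8502356.17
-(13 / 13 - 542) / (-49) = -541 / 49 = -11.04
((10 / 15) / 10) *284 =284 / 15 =18.93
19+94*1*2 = 207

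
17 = 17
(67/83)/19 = 0.04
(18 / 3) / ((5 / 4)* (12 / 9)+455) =9 / 685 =0.01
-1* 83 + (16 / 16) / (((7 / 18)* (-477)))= -30795 / 371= -83.01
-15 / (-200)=0.08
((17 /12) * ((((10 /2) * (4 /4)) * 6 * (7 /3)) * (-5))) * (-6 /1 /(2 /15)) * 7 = 312375 /2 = 156187.50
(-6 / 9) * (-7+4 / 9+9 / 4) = 155 / 54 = 2.87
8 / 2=4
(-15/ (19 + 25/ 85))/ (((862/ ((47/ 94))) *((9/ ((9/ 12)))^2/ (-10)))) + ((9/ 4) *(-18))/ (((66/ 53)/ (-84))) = 407831982403/ 149284608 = 2731.91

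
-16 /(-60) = 4 /15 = 0.27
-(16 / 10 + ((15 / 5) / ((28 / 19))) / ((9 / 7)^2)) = -1529 / 540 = -2.83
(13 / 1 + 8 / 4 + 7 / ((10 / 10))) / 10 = 11 / 5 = 2.20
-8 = -8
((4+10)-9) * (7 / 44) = 35 / 44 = 0.80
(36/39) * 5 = 60/13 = 4.62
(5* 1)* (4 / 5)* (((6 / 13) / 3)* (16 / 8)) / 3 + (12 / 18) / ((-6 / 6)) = -10 / 39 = -0.26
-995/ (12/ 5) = -4975/ 12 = -414.58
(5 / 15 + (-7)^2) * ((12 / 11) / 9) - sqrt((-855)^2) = -84053 / 99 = -849.02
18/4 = 9/2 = 4.50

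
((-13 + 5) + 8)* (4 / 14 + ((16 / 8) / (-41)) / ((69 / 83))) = 0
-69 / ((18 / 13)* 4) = -12.46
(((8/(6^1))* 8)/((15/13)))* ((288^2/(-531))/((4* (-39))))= 8192/885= 9.26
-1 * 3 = -3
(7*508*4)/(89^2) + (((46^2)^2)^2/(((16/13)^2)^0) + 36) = 158797136489464436/7921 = 20047612231973.80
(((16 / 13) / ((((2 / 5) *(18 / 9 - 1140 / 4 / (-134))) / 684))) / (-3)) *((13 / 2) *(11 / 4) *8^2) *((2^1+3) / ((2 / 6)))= -1613145600 / 553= -2917080.65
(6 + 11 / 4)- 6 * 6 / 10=5.15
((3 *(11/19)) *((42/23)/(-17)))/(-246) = 231/304589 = 0.00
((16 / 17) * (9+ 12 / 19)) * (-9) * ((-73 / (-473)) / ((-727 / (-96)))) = -184674816 / 111070333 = -1.66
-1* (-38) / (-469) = -38 / 469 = -0.08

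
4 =4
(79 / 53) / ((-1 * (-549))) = 79 / 29097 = 0.00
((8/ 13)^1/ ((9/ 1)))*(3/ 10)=0.02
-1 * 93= -93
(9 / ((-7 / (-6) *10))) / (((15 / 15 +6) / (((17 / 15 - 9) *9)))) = -9558 / 1225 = -7.80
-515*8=-4120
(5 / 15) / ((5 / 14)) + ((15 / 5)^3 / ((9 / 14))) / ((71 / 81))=52024 / 1065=48.85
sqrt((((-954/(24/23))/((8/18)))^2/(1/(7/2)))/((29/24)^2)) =98739 * sqrt(14)/116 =3184.89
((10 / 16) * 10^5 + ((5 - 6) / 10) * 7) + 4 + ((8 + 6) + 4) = 625213 / 10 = 62521.30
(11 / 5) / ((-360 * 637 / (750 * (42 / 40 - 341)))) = 5753 / 2352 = 2.45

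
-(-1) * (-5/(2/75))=-375/2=-187.50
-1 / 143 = -0.01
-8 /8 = -1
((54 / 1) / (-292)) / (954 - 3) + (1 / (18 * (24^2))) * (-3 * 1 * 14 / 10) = -239747 / 399876480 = -0.00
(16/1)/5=3.20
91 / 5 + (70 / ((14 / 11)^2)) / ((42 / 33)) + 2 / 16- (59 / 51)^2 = 50.94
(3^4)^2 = 6561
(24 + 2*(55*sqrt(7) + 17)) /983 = 58 /983 + 110*sqrt(7) /983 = 0.36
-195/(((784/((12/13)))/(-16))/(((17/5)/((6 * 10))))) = 51/245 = 0.21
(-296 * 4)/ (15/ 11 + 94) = -13024/ 1049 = -12.42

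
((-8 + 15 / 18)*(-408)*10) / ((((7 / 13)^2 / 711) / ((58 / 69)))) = 67926683760 / 1127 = 60272124.01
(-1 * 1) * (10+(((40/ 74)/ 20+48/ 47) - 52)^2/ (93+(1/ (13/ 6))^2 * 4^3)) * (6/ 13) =-3743539647270/ 236156633011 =-15.85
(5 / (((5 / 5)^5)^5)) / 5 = 1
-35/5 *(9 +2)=-77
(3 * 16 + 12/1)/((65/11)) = 132/13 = 10.15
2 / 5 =0.40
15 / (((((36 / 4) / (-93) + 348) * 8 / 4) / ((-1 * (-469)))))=14539 / 1438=10.11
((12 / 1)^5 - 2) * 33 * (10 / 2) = 41056950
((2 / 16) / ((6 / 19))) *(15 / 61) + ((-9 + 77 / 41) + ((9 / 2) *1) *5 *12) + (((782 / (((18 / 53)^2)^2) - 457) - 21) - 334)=15287917056733 / 262544976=58229.71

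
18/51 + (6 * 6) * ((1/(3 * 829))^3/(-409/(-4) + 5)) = 4399399376930/12464964900531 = 0.35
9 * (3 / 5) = 27 / 5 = 5.40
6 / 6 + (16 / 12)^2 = 25 / 9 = 2.78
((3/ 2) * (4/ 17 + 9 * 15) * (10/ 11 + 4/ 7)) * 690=24659910/ 119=207226.13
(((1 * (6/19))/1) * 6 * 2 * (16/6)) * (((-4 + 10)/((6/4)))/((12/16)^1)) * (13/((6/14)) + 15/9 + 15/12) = 1792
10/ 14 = 5/ 7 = 0.71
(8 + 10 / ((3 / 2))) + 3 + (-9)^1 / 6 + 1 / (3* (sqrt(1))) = 33 / 2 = 16.50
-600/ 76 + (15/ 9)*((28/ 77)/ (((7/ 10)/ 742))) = 397850/ 627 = 634.53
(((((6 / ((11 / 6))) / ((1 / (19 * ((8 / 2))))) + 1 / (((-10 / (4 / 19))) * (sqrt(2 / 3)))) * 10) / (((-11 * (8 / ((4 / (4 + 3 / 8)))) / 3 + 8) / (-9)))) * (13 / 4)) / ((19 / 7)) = 3538080 / 3179-4914 * sqrt(6) / 104329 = 1112.84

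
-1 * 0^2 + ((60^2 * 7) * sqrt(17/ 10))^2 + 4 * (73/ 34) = 18352656146/ 17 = 1079568008.59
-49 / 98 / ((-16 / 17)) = 17 / 32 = 0.53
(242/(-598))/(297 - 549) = 121/75348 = 0.00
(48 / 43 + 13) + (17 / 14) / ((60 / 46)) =15.05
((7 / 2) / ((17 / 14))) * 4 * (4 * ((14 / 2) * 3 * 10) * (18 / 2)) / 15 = 98784 / 17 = 5810.82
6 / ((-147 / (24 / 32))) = -3 / 98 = -0.03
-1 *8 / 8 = -1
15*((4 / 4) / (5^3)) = 3 / 25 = 0.12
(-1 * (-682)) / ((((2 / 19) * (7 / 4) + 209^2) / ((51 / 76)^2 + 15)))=10143727 / 42050420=0.24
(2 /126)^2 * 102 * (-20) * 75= -17000 /441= -38.55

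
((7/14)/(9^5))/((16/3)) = 1/629856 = 0.00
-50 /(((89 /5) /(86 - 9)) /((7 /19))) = -134750 /1691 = -79.69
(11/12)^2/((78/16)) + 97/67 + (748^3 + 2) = 19684152099997/47034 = 418508995.62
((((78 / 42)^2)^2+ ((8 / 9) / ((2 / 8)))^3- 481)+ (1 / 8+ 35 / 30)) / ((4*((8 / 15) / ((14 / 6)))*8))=-29606018815 / 512096256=-57.81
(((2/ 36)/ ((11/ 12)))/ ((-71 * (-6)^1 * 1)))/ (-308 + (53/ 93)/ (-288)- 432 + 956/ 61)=-181536/ 924256868909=-0.00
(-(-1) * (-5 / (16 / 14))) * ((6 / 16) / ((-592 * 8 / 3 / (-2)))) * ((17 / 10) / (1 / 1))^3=-309519 / 30310400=-0.01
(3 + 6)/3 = 3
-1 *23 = -23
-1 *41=-41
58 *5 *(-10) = -2900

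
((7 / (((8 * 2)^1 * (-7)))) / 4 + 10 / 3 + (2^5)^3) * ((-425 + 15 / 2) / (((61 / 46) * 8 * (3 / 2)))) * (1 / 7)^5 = -51.16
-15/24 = -5/8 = -0.62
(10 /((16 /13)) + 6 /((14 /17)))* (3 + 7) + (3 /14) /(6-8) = 154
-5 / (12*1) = -5 / 12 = -0.42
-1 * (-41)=41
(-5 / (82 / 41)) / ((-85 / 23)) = 23 / 34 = 0.68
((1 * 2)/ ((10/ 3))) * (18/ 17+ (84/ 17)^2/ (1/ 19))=80622/ 289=278.97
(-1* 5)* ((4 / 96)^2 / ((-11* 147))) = 5 / 931392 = 0.00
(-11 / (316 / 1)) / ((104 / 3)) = -33 / 32864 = -0.00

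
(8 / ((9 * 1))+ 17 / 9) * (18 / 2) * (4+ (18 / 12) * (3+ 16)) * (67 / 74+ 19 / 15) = 783575 / 444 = 1764.81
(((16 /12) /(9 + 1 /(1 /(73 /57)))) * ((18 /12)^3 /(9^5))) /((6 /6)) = 0.00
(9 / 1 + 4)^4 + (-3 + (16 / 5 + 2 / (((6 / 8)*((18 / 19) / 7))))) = 3858422 / 135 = 28580.90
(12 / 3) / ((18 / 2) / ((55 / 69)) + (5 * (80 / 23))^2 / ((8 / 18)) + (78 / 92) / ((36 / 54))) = 0.01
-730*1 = -730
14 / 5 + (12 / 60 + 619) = 622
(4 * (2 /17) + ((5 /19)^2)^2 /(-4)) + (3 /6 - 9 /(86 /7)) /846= 75615510143 /161187789492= 0.47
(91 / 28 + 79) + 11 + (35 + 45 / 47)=129.21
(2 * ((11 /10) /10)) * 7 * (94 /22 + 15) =742 /25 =29.68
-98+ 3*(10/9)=-284/3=-94.67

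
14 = 14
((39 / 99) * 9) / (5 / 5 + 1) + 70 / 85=971 / 374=2.60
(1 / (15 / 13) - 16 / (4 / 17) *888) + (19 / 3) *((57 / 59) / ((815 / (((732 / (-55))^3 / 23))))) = -33332505490826819 / 552009789375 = -60383.90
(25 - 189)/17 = -164/17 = -9.65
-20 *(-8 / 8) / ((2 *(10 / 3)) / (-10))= -30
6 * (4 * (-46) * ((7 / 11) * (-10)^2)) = -772800 / 11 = -70254.55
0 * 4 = 0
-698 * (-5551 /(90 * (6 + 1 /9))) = 1937299 /275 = 7044.72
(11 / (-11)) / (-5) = 1 / 5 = 0.20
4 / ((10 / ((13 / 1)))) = 26 / 5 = 5.20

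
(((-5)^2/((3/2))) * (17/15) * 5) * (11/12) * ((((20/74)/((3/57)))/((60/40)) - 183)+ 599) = 36311.19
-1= -1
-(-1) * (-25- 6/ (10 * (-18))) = -749/ 30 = -24.97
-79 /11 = -7.18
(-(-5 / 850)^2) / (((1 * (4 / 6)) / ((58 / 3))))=-29 / 28900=-0.00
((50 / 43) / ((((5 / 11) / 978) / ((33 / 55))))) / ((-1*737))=-5868 / 2881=-2.04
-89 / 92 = -0.97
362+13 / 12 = 4357 / 12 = 363.08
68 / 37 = 1.84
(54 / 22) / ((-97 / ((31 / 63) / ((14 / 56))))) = -372 / 7469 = -0.05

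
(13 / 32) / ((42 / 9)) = 39 / 448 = 0.09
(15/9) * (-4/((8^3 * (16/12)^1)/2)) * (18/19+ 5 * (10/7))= -1345/8512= -0.16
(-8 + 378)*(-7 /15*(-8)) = 4144 /3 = 1381.33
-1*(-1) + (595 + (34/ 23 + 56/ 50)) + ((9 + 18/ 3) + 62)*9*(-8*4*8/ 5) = -20057726/ 575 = -34883.00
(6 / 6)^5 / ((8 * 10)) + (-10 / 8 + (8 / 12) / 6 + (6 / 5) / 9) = -143 / 144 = -0.99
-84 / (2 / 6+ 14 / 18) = -378 / 5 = -75.60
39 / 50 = 0.78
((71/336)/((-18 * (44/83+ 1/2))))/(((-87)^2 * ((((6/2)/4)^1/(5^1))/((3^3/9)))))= -29465/978490044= -0.00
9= 9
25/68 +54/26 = 2161/884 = 2.44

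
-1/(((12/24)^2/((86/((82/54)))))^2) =-86266944/1681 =-51318.82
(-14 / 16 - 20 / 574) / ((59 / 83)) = -173387 / 135464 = -1.28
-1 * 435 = -435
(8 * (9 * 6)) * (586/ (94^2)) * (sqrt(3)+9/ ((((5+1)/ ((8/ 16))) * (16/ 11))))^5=232340055369543/ 296486961152+2300051014659 * sqrt(3)/ 4632608768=1643.59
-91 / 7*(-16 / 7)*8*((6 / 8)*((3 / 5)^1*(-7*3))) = -11232 / 5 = -2246.40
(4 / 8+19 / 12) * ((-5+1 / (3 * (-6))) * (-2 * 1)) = 2275 / 108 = 21.06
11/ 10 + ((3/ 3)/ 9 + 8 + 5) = 1279/ 90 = 14.21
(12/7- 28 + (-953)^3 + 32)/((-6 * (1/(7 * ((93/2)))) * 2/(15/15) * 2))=187818528169/16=11738658010.56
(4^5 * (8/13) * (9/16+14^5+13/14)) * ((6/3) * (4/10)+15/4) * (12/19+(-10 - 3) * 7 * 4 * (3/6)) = -5313915492608/19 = -279679762768.84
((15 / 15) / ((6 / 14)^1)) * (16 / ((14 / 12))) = 32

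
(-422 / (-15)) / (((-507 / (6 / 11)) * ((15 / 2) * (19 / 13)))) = -1688 / 611325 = -0.00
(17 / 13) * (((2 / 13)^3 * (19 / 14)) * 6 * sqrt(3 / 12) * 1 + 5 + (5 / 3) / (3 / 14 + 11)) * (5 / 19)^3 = 79478108875 / 645881967003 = 0.12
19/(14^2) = 19/196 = 0.10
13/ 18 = 0.72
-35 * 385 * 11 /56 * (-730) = 7728875 /4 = 1932218.75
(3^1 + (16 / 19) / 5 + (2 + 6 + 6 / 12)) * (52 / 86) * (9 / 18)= 28821 / 8170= 3.53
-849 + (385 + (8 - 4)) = -460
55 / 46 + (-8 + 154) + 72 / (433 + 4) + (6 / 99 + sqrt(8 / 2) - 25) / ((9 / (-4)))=40897993 / 259578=157.56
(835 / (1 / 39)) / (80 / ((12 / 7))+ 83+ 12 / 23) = 172845 / 691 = 250.14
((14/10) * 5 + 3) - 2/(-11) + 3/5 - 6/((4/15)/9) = -21089/110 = -191.72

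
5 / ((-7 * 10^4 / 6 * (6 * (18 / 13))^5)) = -371293 / 34284321792000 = -0.00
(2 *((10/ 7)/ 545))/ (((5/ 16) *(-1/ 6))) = -384/ 3815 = -0.10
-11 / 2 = -5.50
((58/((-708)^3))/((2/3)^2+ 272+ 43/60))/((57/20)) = -725/3453611777442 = -0.00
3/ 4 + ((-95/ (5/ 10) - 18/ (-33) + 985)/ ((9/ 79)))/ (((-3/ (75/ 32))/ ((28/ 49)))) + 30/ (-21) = -5762329/ 1848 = -3118.14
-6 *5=-30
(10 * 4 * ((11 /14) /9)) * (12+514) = 115720 /63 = 1836.83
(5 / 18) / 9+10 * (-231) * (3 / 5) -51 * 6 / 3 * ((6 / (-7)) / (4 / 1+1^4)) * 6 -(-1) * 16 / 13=-1279.82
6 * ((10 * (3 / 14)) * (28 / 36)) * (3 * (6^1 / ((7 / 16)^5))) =188743680 / 16807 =11230.06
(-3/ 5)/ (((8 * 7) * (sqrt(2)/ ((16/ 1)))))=-3 * sqrt(2)/ 35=-0.12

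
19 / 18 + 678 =12223 / 18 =679.06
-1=-1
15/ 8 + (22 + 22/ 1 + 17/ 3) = 1237/ 24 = 51.54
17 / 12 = 1.42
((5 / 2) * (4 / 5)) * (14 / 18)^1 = 14 / 9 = 1.56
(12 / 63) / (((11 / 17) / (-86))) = -5848 / 231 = -25.32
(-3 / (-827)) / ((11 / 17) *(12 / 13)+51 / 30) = 6630 / 4198679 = 0.00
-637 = -637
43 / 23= 1.87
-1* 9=-9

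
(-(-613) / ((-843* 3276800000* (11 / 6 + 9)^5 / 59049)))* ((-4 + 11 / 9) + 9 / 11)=31600013301 / 183626666080000000000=0.00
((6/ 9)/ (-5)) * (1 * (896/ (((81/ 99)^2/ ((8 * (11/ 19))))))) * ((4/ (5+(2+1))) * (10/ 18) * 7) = -66784256/ 41553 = -1607.21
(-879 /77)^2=130.32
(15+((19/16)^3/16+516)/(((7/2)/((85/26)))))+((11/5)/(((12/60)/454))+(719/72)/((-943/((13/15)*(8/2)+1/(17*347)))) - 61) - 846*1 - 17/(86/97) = 879106600795993918343/192581087987957760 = 4564.86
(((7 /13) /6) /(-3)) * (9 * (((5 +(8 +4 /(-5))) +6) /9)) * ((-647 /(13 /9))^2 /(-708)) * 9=553819707 /398840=1388.58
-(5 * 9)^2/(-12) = 675/4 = 168.75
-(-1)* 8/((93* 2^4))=1/186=0.01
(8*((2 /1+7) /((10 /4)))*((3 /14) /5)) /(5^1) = 216 /875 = 0.25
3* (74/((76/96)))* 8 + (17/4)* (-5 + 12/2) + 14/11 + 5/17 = 31965421/14212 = 2249.19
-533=-533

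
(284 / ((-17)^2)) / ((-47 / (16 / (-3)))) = 4544 / 40749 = 0.11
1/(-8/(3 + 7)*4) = -5/16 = -0.31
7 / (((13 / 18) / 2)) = 252 / 13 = 19.38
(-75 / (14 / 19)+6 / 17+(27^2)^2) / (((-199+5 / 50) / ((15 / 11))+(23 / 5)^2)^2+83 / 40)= 4215293900 / 123380509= 34.16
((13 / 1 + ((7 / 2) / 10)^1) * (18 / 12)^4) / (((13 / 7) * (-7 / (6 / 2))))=-64881 / 4160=-15.60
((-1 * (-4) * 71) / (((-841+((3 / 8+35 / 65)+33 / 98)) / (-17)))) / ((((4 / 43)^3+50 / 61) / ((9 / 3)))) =21.02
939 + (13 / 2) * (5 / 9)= 942.61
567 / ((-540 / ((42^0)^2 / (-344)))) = 21 / 6880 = 0.00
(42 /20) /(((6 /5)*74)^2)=35 /131424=0.00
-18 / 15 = -6 / 5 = -1.20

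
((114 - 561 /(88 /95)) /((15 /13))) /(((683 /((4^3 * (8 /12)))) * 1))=-90896 /3415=-26.62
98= 98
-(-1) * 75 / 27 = 25 / 9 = 2.78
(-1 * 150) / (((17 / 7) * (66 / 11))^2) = -1225 / 1734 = -0.71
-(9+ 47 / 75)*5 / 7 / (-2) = 361 / 105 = 3.44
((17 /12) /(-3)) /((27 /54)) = -17 /18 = -0.94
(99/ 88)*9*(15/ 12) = 405/ 32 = 12.66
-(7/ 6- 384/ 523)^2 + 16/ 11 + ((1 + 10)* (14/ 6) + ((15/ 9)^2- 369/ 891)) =3173468665/ 108317484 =29.30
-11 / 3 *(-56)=616 / 3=205.33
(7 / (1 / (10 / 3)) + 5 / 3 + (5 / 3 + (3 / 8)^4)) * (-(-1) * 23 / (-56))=-7542229 / 688128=-10.96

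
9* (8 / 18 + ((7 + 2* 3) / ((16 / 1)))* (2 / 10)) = 437 / 80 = 5.46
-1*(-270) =270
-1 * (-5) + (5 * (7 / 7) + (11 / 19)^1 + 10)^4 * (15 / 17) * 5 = 575753336485 / 2215457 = 259880.17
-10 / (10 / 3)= -3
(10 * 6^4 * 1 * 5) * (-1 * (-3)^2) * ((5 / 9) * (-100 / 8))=4050000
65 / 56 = 1.16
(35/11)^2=1225/121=10.12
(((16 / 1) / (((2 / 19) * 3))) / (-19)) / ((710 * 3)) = -0.00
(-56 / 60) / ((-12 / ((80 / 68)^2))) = 280 / 2601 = 0.11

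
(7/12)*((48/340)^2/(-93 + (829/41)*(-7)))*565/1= -97293/3473780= -0.03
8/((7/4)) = 4.57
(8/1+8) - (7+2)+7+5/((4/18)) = 73/2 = 36.50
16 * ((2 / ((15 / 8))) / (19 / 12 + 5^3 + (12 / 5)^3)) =25600 / 210611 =0.12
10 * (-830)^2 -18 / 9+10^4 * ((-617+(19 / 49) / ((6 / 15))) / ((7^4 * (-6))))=2431602104606 / 352947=6889425.62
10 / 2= 5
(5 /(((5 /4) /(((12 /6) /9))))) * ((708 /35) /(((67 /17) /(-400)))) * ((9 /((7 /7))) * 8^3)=-3943956480 /469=-8409288.87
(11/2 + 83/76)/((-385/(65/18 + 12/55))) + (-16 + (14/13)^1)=-1881455461/125525400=-14.99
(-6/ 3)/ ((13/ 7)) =-14/ 13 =-1.08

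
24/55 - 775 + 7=-767.56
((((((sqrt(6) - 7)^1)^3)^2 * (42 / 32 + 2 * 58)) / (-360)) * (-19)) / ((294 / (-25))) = -64267400725 / 338688 + 203100785 * sqrt(6) / 2688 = -4674.65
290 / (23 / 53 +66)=15370 / 3521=4.37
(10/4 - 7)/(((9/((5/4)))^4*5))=-125/373248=-0.00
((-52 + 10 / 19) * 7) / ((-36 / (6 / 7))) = 8.58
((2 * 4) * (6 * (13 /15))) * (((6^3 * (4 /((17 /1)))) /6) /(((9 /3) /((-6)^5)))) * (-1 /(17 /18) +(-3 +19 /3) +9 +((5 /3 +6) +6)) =-32917487616 /1445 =-22780268.25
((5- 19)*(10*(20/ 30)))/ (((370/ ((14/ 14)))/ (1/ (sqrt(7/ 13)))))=-4*sqrt(91)/ 111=-0.34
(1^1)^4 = 1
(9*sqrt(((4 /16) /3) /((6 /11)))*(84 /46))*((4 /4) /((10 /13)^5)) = 23391459*sqrt(22) /4600000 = 23.85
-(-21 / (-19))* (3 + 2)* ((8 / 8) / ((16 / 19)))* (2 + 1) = -315 / 16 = -19.69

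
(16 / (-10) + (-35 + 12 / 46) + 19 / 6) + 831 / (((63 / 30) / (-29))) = -55587923 / 4830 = -11508.89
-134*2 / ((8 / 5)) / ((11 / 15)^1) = -228.41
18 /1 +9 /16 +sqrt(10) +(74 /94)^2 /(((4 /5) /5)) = sqrt(10) +792973 /35344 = 25.60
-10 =-10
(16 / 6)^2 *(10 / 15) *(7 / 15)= 896 / 405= 2.21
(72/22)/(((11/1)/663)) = 23868/121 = 197.26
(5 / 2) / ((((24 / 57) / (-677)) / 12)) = -192945 / 4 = -48236.25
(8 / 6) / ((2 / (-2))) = -4 / 3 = -1.33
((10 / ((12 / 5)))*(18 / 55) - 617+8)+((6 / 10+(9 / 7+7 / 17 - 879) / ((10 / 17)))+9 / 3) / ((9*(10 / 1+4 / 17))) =-752175569 / 1205820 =-623.79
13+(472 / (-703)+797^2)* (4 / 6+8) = 3870121749 / 703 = 5505151.85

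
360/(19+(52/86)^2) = 665640/35807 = 18.59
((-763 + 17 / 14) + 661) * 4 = -2822 / 7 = -403.14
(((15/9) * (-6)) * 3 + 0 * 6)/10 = -3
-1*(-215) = 215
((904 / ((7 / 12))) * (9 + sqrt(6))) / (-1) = -97632 / 7 -10848 * sqrt(6) / 7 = -17743.44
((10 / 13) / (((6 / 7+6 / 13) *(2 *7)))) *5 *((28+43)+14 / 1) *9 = 1275 / 8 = 159.38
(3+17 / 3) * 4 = 104 / 3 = 34.67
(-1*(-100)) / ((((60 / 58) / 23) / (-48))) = -106720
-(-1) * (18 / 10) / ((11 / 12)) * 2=216 / 55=3.93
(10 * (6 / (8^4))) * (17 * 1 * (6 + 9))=3825 / 1024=3.74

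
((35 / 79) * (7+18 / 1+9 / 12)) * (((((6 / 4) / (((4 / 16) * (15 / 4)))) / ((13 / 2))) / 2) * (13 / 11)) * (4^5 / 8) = 184576 / 869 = 212.40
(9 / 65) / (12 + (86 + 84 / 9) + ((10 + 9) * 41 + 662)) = 27 / 301925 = 0.00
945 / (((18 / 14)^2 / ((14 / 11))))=24010 / 33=727.58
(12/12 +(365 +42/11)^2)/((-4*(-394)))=86.31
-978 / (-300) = 3.26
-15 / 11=-1.36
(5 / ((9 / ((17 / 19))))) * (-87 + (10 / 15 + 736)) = 322.93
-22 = -22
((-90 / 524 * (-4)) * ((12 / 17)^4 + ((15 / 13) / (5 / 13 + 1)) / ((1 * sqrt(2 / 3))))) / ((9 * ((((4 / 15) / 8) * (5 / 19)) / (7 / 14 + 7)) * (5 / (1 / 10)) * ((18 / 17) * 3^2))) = 21888 / 643603 + 1615 * sqrt(6) / 28296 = 0.17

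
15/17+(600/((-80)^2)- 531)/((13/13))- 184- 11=-394413/544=-725.02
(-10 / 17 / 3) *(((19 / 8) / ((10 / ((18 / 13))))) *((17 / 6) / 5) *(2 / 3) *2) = -19 / 390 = -0.05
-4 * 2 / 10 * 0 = 0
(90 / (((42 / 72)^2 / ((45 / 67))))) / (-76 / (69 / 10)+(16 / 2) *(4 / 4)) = -2515050 / 42679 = -58.93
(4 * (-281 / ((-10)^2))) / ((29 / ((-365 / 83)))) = 20513 / 12035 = 1.70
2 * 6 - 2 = 10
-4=-4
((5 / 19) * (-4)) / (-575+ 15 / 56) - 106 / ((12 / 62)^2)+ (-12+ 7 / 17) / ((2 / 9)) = -53924459155 / 18712359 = -2881.76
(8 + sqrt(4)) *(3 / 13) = 30 / 13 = 2.31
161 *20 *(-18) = -57960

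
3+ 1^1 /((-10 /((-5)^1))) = 7 /2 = 3.50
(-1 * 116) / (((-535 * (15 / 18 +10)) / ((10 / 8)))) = 174 / 6955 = 0.03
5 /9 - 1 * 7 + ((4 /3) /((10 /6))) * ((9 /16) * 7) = -593 /180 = -3.29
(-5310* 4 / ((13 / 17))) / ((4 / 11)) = -992970 / 13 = -76382.31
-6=-6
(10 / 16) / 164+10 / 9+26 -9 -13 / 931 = 18.10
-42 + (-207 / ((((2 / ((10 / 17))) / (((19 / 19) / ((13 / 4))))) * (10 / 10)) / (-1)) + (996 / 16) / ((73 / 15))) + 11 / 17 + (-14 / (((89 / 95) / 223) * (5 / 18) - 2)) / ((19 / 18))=-31414554043 / 9837451676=-3.19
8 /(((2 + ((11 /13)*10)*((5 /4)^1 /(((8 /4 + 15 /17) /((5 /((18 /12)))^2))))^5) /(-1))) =-216838452716613 /595849917315815872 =-0.00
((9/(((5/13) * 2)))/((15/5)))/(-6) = -13/20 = -0.65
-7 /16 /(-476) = 1 /1088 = 0.00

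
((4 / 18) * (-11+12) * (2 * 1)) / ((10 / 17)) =34 / 45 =0.76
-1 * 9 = -9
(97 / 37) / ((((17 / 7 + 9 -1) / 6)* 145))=4074 / 391645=0.01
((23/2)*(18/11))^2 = 42849/121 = 354.12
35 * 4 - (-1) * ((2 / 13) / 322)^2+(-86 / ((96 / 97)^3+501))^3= 58969603189311985403552444541072721 / 421226581099316931062793720290421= 139.99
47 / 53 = 0.89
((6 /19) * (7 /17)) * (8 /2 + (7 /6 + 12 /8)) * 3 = 840 /323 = 2.60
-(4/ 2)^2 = -4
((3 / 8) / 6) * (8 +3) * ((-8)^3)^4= 47244640256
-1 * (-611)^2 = -373321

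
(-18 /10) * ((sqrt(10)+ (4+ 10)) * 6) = -756 /5 -54 * sqrt(10) /5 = -185.35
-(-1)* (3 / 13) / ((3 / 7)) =0.54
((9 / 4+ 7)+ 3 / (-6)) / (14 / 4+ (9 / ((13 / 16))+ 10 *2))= 455 / 1798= 0.25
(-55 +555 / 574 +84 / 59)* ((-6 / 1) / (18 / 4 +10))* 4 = 42760056 / 491057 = 87.08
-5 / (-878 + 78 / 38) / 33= 95 / 549219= 0.00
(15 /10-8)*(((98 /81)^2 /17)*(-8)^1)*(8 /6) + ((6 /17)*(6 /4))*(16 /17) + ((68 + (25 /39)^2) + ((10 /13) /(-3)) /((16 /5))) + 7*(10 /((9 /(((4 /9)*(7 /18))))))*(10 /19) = 11033272252681 /146123285256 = 75.51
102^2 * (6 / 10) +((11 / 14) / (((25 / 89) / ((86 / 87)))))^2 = 1448764378909 / 231800625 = 6250.05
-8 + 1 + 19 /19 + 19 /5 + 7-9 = -21 /5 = -4.20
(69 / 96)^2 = 529 / 1024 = 0.52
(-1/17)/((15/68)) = -4/15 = -0.27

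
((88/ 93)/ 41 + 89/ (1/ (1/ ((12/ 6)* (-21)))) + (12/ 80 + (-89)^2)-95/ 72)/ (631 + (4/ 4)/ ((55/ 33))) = 25359870463/ 2022964272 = 12.54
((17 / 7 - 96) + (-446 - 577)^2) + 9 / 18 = 14650103 / 14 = 1046435.93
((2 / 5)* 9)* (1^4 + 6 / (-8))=9 / 10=0.90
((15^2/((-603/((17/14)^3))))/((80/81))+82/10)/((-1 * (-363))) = 0.02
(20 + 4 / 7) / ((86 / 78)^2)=16.92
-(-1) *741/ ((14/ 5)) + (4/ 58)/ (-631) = 264.64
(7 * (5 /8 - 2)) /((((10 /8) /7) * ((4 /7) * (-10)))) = 3773 /400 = 9.43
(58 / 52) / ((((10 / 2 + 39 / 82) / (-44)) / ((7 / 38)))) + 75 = 8134619 / 110903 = 73.35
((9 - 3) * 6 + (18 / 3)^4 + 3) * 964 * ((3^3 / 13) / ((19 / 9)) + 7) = 2537845680 / 247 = 10274678.87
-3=-3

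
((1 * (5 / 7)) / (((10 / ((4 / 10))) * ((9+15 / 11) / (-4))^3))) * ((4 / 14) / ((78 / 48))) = -170368 / 589839705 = -0.00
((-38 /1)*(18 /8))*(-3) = 513 /2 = 256.50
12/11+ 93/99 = 67/33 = 2.03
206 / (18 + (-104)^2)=103 / 5417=0.02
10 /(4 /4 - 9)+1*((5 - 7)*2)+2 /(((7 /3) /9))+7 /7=97 /28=3.46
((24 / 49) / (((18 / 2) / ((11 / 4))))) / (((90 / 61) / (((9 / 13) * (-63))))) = -2013 / 455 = -4.42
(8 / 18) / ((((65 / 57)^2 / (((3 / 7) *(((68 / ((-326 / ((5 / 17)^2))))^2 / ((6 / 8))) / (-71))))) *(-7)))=577600 / 4514547064391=0.00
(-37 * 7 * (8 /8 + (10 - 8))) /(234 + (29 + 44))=-777 /307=-2.53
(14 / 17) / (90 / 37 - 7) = -518 / 2873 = -0.18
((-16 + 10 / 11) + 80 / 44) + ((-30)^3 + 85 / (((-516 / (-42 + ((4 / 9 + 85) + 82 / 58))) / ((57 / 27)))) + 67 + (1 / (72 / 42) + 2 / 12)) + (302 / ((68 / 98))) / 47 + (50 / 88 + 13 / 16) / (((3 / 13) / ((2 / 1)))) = -573981771235595 / 21306012552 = -26939.90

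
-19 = -19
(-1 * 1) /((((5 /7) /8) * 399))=-8 /285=-0.03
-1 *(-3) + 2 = 5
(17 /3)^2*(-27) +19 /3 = -2582 /3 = -860.67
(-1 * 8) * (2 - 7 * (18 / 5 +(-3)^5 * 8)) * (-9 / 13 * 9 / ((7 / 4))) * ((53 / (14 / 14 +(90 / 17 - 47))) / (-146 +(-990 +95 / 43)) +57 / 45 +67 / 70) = 12848517850275936 / 14923970425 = 860931.61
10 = 10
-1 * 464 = -464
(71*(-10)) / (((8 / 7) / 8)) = -4970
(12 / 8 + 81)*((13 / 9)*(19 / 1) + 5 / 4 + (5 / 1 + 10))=86515 / 24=3604.79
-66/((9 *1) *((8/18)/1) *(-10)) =33/20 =1.65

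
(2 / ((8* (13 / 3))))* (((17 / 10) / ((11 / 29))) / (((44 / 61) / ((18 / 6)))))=270657 / 251680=1.08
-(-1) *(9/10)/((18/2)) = 1/10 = 0.10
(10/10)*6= 6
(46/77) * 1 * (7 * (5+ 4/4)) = 276/11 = 25.09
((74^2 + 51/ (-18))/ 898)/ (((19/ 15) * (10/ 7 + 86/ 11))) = 12643015/ 24296288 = 0.52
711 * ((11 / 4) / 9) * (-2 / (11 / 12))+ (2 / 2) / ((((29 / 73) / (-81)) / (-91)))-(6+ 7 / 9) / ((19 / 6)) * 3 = 9958865 / 551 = 18074.17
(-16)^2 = 256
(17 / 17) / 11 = 1 / 11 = 0.09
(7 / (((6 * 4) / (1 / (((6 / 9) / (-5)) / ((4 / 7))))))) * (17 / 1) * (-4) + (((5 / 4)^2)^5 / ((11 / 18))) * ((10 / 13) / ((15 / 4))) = 825886955 / 9371648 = 88.13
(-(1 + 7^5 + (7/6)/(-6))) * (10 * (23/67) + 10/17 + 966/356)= -48597863561/429336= -113193.08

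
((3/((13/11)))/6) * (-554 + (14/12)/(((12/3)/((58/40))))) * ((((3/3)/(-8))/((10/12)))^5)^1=236753847/13312000000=0.02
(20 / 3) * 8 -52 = 4 / 3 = 1.33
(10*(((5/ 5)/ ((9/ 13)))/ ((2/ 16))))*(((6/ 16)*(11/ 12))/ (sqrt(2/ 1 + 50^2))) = 715*sqrt(278)/ 15012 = 0.79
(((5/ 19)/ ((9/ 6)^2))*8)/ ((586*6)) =40/ 150309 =0.00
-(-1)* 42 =42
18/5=3.60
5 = 5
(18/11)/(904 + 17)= 6/3377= 0.00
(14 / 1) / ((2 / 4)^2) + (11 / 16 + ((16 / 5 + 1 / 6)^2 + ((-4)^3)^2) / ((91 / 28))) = 61798591 / 46800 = 1320.48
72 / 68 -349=-5915 / 17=-347.94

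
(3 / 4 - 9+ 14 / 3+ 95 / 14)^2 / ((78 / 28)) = 72361 / 19656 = 3.68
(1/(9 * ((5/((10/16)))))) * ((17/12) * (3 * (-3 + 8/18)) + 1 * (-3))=-499/2592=-0.19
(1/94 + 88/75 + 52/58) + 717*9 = 1319741213/204450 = 6455.08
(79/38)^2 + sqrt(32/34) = 4 *sqrt(17)/17 + 6241/1444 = 5.29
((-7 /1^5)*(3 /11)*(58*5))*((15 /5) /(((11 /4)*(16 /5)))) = -45675 /242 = -188.74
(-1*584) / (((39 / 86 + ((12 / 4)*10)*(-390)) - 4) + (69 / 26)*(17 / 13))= 0.05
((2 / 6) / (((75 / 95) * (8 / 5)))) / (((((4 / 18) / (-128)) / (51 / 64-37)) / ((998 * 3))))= 65902431 / 4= 16475607.75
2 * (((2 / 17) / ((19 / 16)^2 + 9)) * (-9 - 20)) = -29696 / 45305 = -0.66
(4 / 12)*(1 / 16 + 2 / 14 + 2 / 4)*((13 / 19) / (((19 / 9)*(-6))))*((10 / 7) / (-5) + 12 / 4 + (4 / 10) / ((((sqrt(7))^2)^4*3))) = -0.03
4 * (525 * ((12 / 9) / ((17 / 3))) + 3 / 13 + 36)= 141228 / 221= 639.04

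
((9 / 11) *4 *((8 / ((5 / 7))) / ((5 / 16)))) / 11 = 32256 / 3025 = 10.66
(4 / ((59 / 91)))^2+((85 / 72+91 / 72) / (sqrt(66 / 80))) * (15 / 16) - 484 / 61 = 5 * sqrt(330) / 36+6397452 / 212341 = 32.65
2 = 2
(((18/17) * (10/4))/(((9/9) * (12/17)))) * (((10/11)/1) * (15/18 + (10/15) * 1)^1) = 225/44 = 5.11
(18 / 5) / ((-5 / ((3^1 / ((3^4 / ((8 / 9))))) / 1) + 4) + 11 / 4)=-16 / 645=-0.02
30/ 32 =15/ 16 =0.94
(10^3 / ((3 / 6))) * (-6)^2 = 72000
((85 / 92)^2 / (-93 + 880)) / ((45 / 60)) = 0.00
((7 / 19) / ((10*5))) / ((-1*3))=-7 / 2850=-0.00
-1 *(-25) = 25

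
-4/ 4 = -1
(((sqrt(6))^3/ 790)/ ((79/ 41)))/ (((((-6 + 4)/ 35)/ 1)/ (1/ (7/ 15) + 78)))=-69003*sqrt(6)/ 12482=-13.54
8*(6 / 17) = 48 / 17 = 2.82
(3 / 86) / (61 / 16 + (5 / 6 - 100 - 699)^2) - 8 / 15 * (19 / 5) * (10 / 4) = -299801849404 / 59171418285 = -5.07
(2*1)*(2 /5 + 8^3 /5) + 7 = 1063 /5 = 212.60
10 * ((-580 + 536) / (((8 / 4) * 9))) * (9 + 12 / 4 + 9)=-1540 / 3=-513.33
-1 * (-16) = 16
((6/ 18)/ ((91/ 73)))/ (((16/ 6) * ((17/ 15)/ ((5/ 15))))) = 0.03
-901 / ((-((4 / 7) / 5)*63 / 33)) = 49555 / 12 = 4129.58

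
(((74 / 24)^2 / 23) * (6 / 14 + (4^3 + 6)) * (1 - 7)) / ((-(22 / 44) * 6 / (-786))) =-88414127 / 1932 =-45763.01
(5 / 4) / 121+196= 196.01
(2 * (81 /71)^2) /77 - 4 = -1539506 /388157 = -3.97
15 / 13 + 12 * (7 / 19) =1377 / 247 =5.57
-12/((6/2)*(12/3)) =-1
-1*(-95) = 95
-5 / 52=-0.10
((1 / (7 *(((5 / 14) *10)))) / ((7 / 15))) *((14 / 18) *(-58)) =-58 / 15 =-3.87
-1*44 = -44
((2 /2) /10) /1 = 1 /10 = 0.10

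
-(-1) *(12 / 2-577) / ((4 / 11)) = -6281 / 4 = -1570.25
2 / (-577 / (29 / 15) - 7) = -29 / 4429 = -0.01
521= 521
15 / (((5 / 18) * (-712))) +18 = 6381 / 356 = 17.92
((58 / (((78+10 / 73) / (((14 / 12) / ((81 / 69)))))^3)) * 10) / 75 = 3869552099 / 243181959644160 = 0.00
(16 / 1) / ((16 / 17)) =17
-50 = -50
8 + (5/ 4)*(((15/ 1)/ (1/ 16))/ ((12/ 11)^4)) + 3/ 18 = 380137/ 1728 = 219.99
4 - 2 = 2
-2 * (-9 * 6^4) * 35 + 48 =816528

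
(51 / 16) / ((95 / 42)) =1071 / 760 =1.41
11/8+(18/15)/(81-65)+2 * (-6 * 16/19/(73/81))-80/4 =-825617/27740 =-29.76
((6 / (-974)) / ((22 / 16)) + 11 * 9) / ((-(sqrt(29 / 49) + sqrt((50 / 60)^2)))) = -779568930 / 969617 + 133640388 * sqrt(29) / 969617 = -61.77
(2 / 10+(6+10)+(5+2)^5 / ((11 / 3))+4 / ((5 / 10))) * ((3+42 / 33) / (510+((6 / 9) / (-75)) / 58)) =15544497060 / 402657629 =38.60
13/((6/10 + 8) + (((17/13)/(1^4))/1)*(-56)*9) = -845/42281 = -0.02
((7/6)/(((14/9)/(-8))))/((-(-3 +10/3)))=18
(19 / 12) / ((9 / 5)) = 95 / 108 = 0.88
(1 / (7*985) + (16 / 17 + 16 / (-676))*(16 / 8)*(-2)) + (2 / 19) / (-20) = -2766486133 / 752754730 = -3.68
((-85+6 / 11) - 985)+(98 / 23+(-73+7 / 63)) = -2591414 / 2277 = -1138.08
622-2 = 620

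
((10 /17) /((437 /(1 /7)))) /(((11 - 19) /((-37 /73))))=185 /15184876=0.00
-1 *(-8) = 8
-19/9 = -2.11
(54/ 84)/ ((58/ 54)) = 243/ 406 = 0.60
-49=-49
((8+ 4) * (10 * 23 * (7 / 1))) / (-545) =-3864 / 109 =-35.45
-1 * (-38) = 38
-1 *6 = -6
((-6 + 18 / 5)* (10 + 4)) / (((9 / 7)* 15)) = -392 / 225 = -1.74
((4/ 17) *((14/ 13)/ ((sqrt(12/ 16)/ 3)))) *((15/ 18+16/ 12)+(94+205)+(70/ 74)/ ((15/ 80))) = 3806824 *sqrt(3)/ 24531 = 268.79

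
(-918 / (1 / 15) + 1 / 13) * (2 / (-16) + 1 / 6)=-179009 / 312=-573.75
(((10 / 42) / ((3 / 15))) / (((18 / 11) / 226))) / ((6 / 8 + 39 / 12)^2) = 10.28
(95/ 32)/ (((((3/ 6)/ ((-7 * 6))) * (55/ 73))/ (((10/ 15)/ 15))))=-9709/ 660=-14.71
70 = 70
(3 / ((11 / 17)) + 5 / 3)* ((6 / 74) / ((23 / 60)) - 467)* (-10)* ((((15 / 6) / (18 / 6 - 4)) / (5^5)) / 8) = -10328162 / 3510375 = -2.94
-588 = -588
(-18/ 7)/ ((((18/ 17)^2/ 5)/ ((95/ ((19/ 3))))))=-7225/ 42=-172.02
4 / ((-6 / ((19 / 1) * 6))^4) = 521284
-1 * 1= -1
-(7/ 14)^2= -1/ 4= -0.25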